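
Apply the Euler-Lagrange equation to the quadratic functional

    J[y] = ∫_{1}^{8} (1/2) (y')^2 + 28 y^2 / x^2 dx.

The Lagrangian is L = (1/2) (y')^2 + 28 y^2 / x^2.
Compute ∂L/∂y = 56y/x^2, ∂L/∂y' = y'.
The Euler-Lagrange equation d/dx(∂L/∂y') − ∂L/∂y = 0 reduces to
    y'' − 56/x^2 · y = 0  (x > 0).
Its general solution is
    y(x) = A x^8 + B x^(-7),
with A, B fixed by the endpoint conditions.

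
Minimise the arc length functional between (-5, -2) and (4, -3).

Arc-length functional: J[y] = ∫ sqrt(1 + (y')^2) dx.
Lagrangian L = sqrt(1 + (y')^2) has no explicit y dependence, so ∂L/∂y = 0 and the Euler-Lagrange equation gives
    d/dx( y' / sqrt(1 + (y')^2) ) = 0  ⇒  y' / sqrt(1 + (y')^2) = const.
Hence y' is constant, so y(x) is affine.
Fitting the endpoints (-5, -2) and (4, -3):
    slope m = ((-3) − (-2)) / (4 − (-5)) = -1/9,
    intercept c = (-2) − m·(-5) = -23/9.
Extremal: y(x) = (-1/9) x - 23/9.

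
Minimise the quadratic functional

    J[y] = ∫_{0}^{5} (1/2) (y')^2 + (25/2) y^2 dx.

The Lagrangian is L = (1/2) (y')^2 + (25/2) y^2.
Compute ∂L/∂y = 25y, ∂L/∂y' = y'.
The Euler-Lagrange equation d/dx(∂L/∂y') − ∂L/∂y = 0 reduces to
    y'' − 25 y = 0.
Its general solution is
    y(x) = A e^(5x) + B e^(−5x),
with A, B fixed by the endpoint conditions.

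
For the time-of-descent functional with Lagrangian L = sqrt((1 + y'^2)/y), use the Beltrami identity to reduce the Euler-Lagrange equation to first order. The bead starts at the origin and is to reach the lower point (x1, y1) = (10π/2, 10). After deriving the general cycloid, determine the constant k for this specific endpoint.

The Lagrangian L = sqrt((1 + y'^2) / y) has no explicit x dependence, so the Beltrami identity applies:
    L − y' ∂L/∂y' = C.
Compute ∂L/∂y' = y' / sqrt(y (1 + y'^2)).
Substitute:
    sqrt((1 + y'^2)/y) − y'·y' / sqrt(y (1 + y'^2))
    = (1 + y'^2) / sqrt(y (1 + y'^2)) − y'^2 / sqrt(y (1 + y'^2))
    = 1 / sqrt(y (1 + y'^2)) = C.
Squaring and rearranging gives the first integral
    y (1 + y'^2) = 1/C^2 =: k   (constant).
Solving this first-order ODE by the substitution
    y = (k/2)(1 − cos θ)
yields the cycloid parameterisation
    x(θ) = (k/2)(θ − sin θ),   y(θ) = (k/2)(1 − cos θ).
The constant k is fixed by the endpoint condition.
Now fit the given lower endpoint (x1, y1) = (10π/2, 10). At the bottom of the first arch (θ = π), the parametric equations give
    y(π) = (k/2)(1 − cos π) = k,
    x(π) = (k/2)(π − sin π) = kπ/2.
Matching y(π) = 10 gives k = 10, consistent with x(π) = 10π/2. Therefore the specific cycloid is
    x(θ) = (10/2)(θ − sin θ),   y(θ) = (10/2)(1 − cos θ).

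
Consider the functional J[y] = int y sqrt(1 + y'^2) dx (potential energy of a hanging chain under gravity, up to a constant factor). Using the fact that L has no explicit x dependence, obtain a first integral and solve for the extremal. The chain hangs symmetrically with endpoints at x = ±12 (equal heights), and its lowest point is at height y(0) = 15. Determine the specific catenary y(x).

The Lagrangian L(y, y') = y sqrt(1 + y'^2) has no explicit x dependence, so the Beltrami identity applies:
    L − y' ∂L/∂y' = C.
Compute ∂L/∂y' = y · y' / sqrt(1 + y'^2). Then
    L − y' ∂L/∂y'
    = y sqrt(1 + y'^2) − y · y'^2 / sqrt(1 + y'^2)
    = y (1 + y'^2 − y'^2) / sqrt(1 + y'^2)
    = y / sqrt(1 + y'^2) = C.
Squaring gives y^2 = C^2 (1 + y'^2), i.e.
    y'^2 = y^2 / C^2 − 1.
Separating variables,
    dy / sqrt(y^2 − C^2) = dx / C,
and integrating gives arccosh(y / C) = (x − a)/C, so
    y(x) = C cosh((x − a)/C),
the catenary. The constants C and a are fixed by the two endpoint conditions (and, for the hanging-chain problem, the length constraint selects C).
Now fit the given data. The endpoints x = ±12 are symmetric at equal height, so the catenary is even about its minimum: a = 0 and y(x) = C cosh(x/C). The lowest point is y(0) = C cosh(0) = C, and we are told y(0) = 15, so C = 15. Therefore
    y(x) = 15 cosh(x/15),
and at the endpoints
    y(±12) = 15 cosh(12/15).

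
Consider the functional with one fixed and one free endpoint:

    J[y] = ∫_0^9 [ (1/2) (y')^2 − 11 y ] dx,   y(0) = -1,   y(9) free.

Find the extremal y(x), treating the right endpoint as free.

The Lagrangian L = (1/2) (y')^2 − 11 y gives
    ∂L/∂y = −11,   ∂L/∂y' = y'.
Euler-Lagrange: d/dx(y') − (−11) = 0, i.e. y'' + 11 = 0, so
    y(x) = −(11/2) x^2 + C1 x + C2.
Fixed left endpoint y(0) = -1 ⇒ C2 = -1.
The right endpoint x = 9 is free, so the natural (transversality) condition is ∂L/∂y' |_{x=9} = 0, i.e. y'(9) = 0.
Compute y'(x) = −11 x + C1, so y'(9) = −99 + C1 = 0 ⇒ C1 = 99.
Therefore the extremal is
    y(x) = −(11/2) x^2 + 99 x − 1.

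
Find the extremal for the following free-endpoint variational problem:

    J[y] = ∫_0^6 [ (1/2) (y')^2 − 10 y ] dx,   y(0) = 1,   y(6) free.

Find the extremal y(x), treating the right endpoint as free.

The Lagrangian L = (1/2) (y')^2 − 10 y gives
    ∂L/∂y = −10,   ∂L/∂y' = y'.
Euler-Lagrange: d/dx(y') − (−10) = 0, i.e. y'' + 10 = 0, so
    y(x) = −(10/2) x^2 + C1 x + C2.
Fixed left endpoint y(0) = 1 ⇒ C2 = 1.
The right endpoint x = 6 is free, so the natural (transversality) condition is ∂L/∂y' |_{x=6} = 0, i.e. y'(6) = 0.
Compute y'(x) = −10 x + C1, so y'(6) = −60 + C1 = 0 ⇒ C1 = 60.
Therefore the extremal is
    y(x) = −5 x^2 + 60 x + 1.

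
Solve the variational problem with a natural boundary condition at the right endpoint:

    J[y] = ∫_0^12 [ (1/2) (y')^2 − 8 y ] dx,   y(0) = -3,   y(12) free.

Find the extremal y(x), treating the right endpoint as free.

The Lagrangian L = (1/2) (y')^2 − 8 y gives
    ∂L/∂y = −8,   ∂L/∂y' = y'.
Euler-Lagrange: d/dx(y') − (−8) = 0, i.e. y'' + 8 = 0, so
    y(x) = −(8/2) x^2 + C1 x + C2.
Fixed left endpoint y(0) = -3 ⇒ C2 = -3.
The right endpoint x = 12 is free, so the natural (transversality) condition is ∂L/∂y' |_{x=12} = 0, i.e. y'(12) = 0.
Compute y'(x) = −8 x + C1, so y'(12) = −96 + C1 = 0 ⇒ C1 = 96.
Therefore the extremal is
    y(x) = −4 x^2 + 96 x − 3.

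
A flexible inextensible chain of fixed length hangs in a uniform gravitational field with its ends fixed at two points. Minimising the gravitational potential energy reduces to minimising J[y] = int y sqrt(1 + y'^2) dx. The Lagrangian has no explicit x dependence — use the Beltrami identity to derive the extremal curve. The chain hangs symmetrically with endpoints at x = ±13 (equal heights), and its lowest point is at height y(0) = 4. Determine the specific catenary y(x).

The Lagrangian L(y, y') = y sqrt(1 + y'^2) has no explicit x dependence, so the Beltrami identity applies:
    L − y' ∂L/∂y' = C.
Compute ∂L/∂y' = y · y' / sqrt(1 + y'^2). Then
    L − y' ∂L/∂y'
    = y sqrt(1 + y'^2) − y · y'^2 / sqrt(1 + y'^2)
    = y (1 + y'^2 − y'^2) / sqrt(1 + y'^2)
    = y / sqrt(1 + y'^2) = C.
Squaring gives y^2 = C^2 (1 + y'^2), i.e.
    y'^2 = y^2 / C^2 − 1.
Separating variables,
    dy / sqrt(y^2 − C^2) = dx / C,
and integrating gives arccosh(y / C) = (x − a)/C, so
    y(x) = C cosh((x − a)/C),
the catenary. The constants C and a are fixed by the two endpoint conditions (and, for the hanging-chain problem, the length constraint selects C).
Now fit the given data. The endpoints x = ±13 are symmetric at equal height, so the catenary is even about its minimum: a = 0 and y(x) = C cosh(x/C). The lowest point is y(0) = C cosh(0) = C, and we are told y(0) = 4, so C = 4. Therefore
    y(x) = 4 cosh(x/4),
and at the endpoints
    y(±13) = 4 cosh(13/4).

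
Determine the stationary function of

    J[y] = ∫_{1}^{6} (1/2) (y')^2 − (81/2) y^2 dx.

The Lagrangian is L = (1/2) (y')^2 − (81/2) y^2.
Compute ∂L/∂y = -81y, ∂L/∂y' = y'.
The Euler-Lagrange equation d/dx(∂L/∂y') − ∂L/∂y = 0 reduces to
    y'' + 81 y = 0.
Its general solution is
    y(x) = A sin(9x) + B cos(9x),
with A, B fixed by the endpoint conditions.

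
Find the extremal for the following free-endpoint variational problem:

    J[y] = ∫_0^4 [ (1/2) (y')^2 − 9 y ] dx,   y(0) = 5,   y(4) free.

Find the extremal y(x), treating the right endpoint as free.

The Lagrangian L = (1/2) (y')^2 − 9 y gives
    ∂L/∂y = −9,   ∂L/∂y' = y'.
Euler-Lagrange: d/dx(y') − (−9) = 0, i.e. y'' + 9 = 0, so
    y(x) = −(9/2) x^2 + C1 x + C2.
Fixed left endpoint y(0) = 5 ⇒ C2 = 5.
The right endpoint x = 4 is free, so the natural (transversality) condition is ∂L/∂y' |_{x=4} = 0, i.e. y'(4) = 0.
Compute y'(x) = −9 x + C1, so y'(4) = −36 + C1 = 0 ⇒ C1 = 36.
Therefore the extremal is
    y(x) = −(9/2) x^2 + 36 x + 5.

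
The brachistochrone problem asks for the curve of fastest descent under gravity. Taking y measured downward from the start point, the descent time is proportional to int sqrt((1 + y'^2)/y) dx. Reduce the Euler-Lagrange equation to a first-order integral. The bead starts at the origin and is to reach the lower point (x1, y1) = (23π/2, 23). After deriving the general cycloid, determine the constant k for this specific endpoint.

The Lagrangian L = sqrt((1 + y'^2) / y) has no explicit x dependence, so the Beltrami identity applies:
    L − y' ∂L/∂y' = C.
Compute ∂L/∂y' = y' / sqrt(y (1 + y'^2)).
Substitute:
    sqrt((1 + y'^2)/y) − y'·y' / sqrt(y (1 + y'^2))
    = (1 + y'^2) / sqrt(y (1 + y'^2)) − y'^2 / sqrt(y (1 + y'^2))
    = 1 / sqrt(y (1 + y'^2)) = C.
Squaring and rearranging gives the first integral
    y (1 + y'^2) = 1/C^2 =: k   (constant).
Solving this first-order ODE by the substitution
    y = (k/2)(1 − cos θ)
yields the cycloid parameterisation
    x(θ) = (k/2)(θ − sin θ),   y(θ) = (k/2)(1 − cos θ).
The constant k is fixed by the endpoint condition.
Now fit the given lower endpoint (x1, y1) = (23π/2, 23). At the bottom of the first arch (θ = π), the parametric equations give
    y(π) = (k/2)(1 − cos π) = k,
    x(π) = (k/2)(π − sin π) = kπ/2.
Matching y(π) = 23 gives k = 23, consistent with x(π) = 23π/2. Therefore the specific cycloid is
    x(θ) = (23/2)(θ − sin θ),   y(θ) = (23/2)(1 − cos θ).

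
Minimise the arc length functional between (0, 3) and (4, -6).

Arc-length functional: J[y] = ∫ sqrt(1 + (y')^2) dx.
Lagrangian L = sqrt(1 + (y')^2) has no explicit y dependence, so ∂L/∂y = 0 and the Euler-Lagrange equation gives
    d/dx( y' / sqrt(1 + (y')^2) ) = 0  ⇒  y' / sqrt(1 + (y')^2) = const.
Hence y' is constant, so y(x) is affine.
Fitting the endpoints (0, 3) and (4, -6):
    slope m = ((-6) − 3) / (4 − 0) = -9/4,
    intercept c = 3 − m·0 = 3.
Extremal: y(x) = (-9/4) x + 3.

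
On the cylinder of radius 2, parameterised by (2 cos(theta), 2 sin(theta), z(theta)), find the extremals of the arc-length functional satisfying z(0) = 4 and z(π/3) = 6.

Parameterise the cylinder of radius R = 2 as
    r(θ) = (2 cos θ, 2 sin θ, z(θ)).
The arc-length element is
    ds = sqrt(4 + (dz/dθ)^2) dθ,
so the Lagrangian is L = sqrt(4 + z'^2).
L depends on z' only, not on z or θ, so ∂L/∂z = 0 and
    ∂L/∂z' = z' / sqrt(4 + z'^2).
The Euler-Lagrange equation gives
    d/dθ( z' / sqrt(4 + z'^2) ) = 0,
so z' is constant. Integrating once:
    z(θ) = a θ + b,
a helix on the cylinder (a straight line when the cylinder is unrolled). The constants a, b are determined by the endpoint conditions.
With endpoint conditions z(0) = 4 and z(π/3) = 6: from z(0) = b we get b = 4, and a·π/3 + 4 = 6 gives a = 6/π, so
    z(θ) = (6/π) θ + 4.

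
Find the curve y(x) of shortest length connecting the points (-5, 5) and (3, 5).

Arc-length functional: J[y] = ∫ sqrt(1 + (y')^2) dx.
Lagrangian L = sqrt(1 + (y')^2) has no explicit y dependence, so ∂L/∂y = 0 and the Euler-Lagrange equation gives
    d/dx( y' / sqrt(1 + (y')^2) ) = 0  ⇒  y' / sqrt(1 + (y')^2) = const.
Hence y' is constant, so y(x) is affine.
Fitting the endpoints (-5, 5) and (3, 5):
    slope m = (5 − 5) / (3 − (-5)) = 0,
    intercept c = 5 − m·(-5) = 5.
Extremal: y(x) = 5.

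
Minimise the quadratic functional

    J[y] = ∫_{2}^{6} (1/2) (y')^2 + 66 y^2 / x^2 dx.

The Lagrangian is L = (1/2) (y')^2 + 66 y^2 / x^2.
Compute ∂L/∂y = 132y/x^2, ∂L/∂y' = y'.
The Euler-Lagrange equation d/dx(∂L/∂y') − ∂L/∂y = 0 reduces to
    y'' − 132/x^2 · y = 0  (x > 0).
Its general solution is
    y(x) = A x^12 + B x^(-11),
with A, B fixed by the endpoint conditions.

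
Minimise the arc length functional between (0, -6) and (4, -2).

Arc-length functional: J[y] = ∫ sqrt(1 + (y')^2) dx.
Lagrangian L = sqrt(1 + (y')^2) has no explicit y dependence, so ∂L/∂y = 0 and the Euler-Lagrange equation gives
    d/dx( y' / sqrt(1 + (y')^2) ) = 0  ⇒  y' / sqrt(1 + (y')^2) = const.
Hence y' is constant, so y(x) is affine.
Fitting the endpoints (0, -6) and (4, -2):
    slope m = ((-2) − (-6)) / (4 − 0) = 1,
    intercept c = (-6) − m·0 = -6.
Extremal: y(x) = x - 6.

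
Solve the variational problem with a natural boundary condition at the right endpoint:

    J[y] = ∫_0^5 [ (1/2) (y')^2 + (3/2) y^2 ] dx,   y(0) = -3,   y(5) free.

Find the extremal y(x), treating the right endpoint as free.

The Lagrangian L = (1/2) (y')^2 + (3/2) y^2 gives
    ∂L/∂y = 3 y,   ∂L/∂y' = y'.
Euler-Lagrange: y'' − 3 y = 0.
With k = sqrt(3), the general solution is
    y(x) = A cosh(sqrt(3) x) + B sinh(sqrt(3) x).
Fixed left endpoint y(0) = -3 ⇒ A = -3.
The right endpoint x = 5 is free, so the natural (transversality) condition is ∂L/∂y' |_{x=5} = 0, i.e. y'(5) = 0.
Compute y'(x) = A k sinh(k x) + B k cosh(k x), so
    y'(5) = A k sinh(k·5) + B k cosh(k·5) = 0
    ⇒ B = −A tanh(k·5) = 3 tanh(sqrt(3)·5).
Therefore the extremal is
    y(x) = −3 cosh(sqrt(3) x) + 3 tanh(sqrt(3)·5) sinh(sqrt(3) x).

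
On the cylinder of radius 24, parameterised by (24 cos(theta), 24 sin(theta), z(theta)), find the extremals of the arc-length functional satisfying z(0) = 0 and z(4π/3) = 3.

Parameterise the cylinder of radius R = 24 as
    r(θ) = (24 cos θ, 24 sin θ, z(θ)).
The arc-length element is
    ds = sqrt(576 + (dz/dθ)^2) dθ,
so the Lagrangian is L = sqrt(576 + z'^2).
L depends on z' only, not on z or θ, so ∂L/∂z = 0 and
    ∂L/∂z' = z' / sqrt(576 + z'^2).
The Euler-Lagrange equation gives
    d/dθ( z' / sqrt(576 + z'^2) ) = 0,
so z' is constant. Integrating once:
    z(θ) = a θ + b,
a helix on the cylinder (a straight line when the cylinder is unrolled). The constants a, b are determined by the endpoint conditions.
With endpoint conditions z(0) = 0 and z(4π/3) = 3: from z(0) = b we get b = 0, and a·4π/3 + 0 = 3 gives a = 9/(4π), so
    z(θ) = (9/(4π)) θ.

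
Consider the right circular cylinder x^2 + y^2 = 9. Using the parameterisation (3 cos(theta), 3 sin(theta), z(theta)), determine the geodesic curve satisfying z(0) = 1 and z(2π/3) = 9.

Parameterise the cylinder of radius R = 3 as
    r(θ) = (3 cos θ, 3 sin θ, z(θ)).
The arc-length element is
    ds = sqrt(9 + (dz/dθ)^2) dθ,
so the Lagrangian is L = sqrt(9 + z'^2).
L depends on z' only, not on z or θ, so ∂L/∂z = 0 and
    ∂L/∂z' = z' / sqrt(9 + z'^2).
The Euler-Lagrange equation gives
    d/dθ( z' / sqrt(9 + z'^2) ) = 0,
so z' is constant. Integrating once:
    z(θ) = a θ + b,
a helix on the cylinder (a straight line when the cylinder is unrolled). The constants a, b are determined by the endpoint conditions.
With endpoint conditions z(0) = 1 and z(2π/3) = 9: from z(0) = b we get b = 1, and a·2π/3 + 1 = 9 gives a = 12/π, so
    z(θ) = (12/π) θ + 1.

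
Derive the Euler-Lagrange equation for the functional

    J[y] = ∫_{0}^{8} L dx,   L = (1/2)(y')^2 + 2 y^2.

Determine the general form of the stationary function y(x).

The Lagrangian is L = (1/2)(y')^2 + 2 y^2.
∂L/∂y = 4y.
∂L/∂y' = y'.
The Euler-Lagrange equation d/dx(∂L/∂y') − ∂L/∂y = 0 becomes:
    y'' - 4 y = 0
General solution: y(x) = A e^(2x) + B e^(-2x), where A and B are arbitrary constants fixed by the endpoint conditions.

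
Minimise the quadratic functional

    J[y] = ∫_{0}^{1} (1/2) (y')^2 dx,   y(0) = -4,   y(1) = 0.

The Lagrangian is L = (1/2) (y')^2.
Compute ∂L/∂y = 0, ∂L/∂y' = y'.
The Euler-Lagrange equation d/dx(∂L/∂y') − ∂L/∂y = 0 reduces to
    y'' = 0.
Its general solution is
    y(x) = A x + B,
with A, B fixed by the endpoint conditions.
Applying the endpoint conditions y(0) = -4 and y(1) = 0: solve A·0 + B = -4 and A·1 + B = 0. Subtracting gives A(1 − 0) = 0 − -4, so A = 4, and B = -4 − A·0 = -4. Therefore
    y(x) = 4 x - 4.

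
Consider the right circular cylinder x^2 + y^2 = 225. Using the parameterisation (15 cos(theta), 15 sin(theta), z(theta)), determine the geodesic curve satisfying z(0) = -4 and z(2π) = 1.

Parameterise the cylinder of radius R = 15 as
    r(θ) = (15 cos θ, 15 sin θ, z(θ)).
The arc-length element is
    ds = sqrt(225 + (dz/dθ)^2) dθ,
so the Lagrangian is L = sqrt(225 + z'^2).
L depends on z' only, not on z or θ, so ∂L/∂z = 0 and
    ∂L/∂z' = z' / sqrt(225 + z'^2).
The Euler-Lagrange equation gives
    d/dθ( z' / sqrt(225 + z'^2) ) = 0,
so z' is constant. Integrating once:
    z(θ) = a θ + b,
a helix on the cylinder (a straight line when the cylinder is unrolled). The constants a, b are determined by the endpoint conditions.
With endpoint conditions z(0) = -4 and z(2π) = 1: from z(0) = b we get b = -4, and a·2π + -4 = 1 gives a = 5/(2π), so
    z(θ) = (5/(2π)) θ − 4.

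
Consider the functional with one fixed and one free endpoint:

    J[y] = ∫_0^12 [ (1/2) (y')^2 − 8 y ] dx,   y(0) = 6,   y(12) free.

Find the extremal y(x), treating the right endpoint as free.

The Lagrangian L = (1/2) (y')^2 − 8 y gives
    ∂L/∂y = −8,   ∂L/∂y' = y'.
Euler-Lagrange: d/dx(y') − (−8) = 0, i.e. y'' + 8 = 0, so
    y(x) = −(8/2) x^2 + C1 x + C2.
Fixed left endpoint y(0) = 6 ⇒ C2 = 6.
The right endpoint x = 12 is free, so the natural (transversality) condition is ∂L/∂y' |_{x=12} = 0, i.e. y'(12) = 0.
Compute y'(x) = −8 x + C1, so y'(12) = −96 + C1 = 0 ⇒ C1 = 96.
Therefore the extremal is
    y(x) = −4 x^2 + 96 x + 6.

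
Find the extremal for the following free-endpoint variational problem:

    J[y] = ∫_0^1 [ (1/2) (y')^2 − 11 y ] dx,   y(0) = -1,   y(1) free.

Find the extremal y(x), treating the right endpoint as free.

The Lagrangian L = (1/2) (y')^2 − 11 y gives
    ∂L/∂y = −11,   ∂L/∂y' = y'.
Euler-Lagrange: d/dx(y') − (−11) = 0, i.e. y'' + 11 = 0, so
    y(x) = −(11/2) x^2 + C1 x + C2.
Fixed left endpoint y(0) = -1 ⇒ C2 = -1.
The right endpoint x = 1 is free, so the natural (transversality) condition is ∂L/∂y' |_{x=1} = 0, i.e. y'(1) = 0.
Compute y'(x) = −11 x + C1, so y'(1) = −11 + C1 = 0 ⇒ C1 = 11.
Therefore the extremal is
    y(x) = −(11/2) x^2 + 11 x − 1.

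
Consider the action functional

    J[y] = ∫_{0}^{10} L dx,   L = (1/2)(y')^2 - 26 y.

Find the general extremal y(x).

The Lagrangian is L = (1/2)(y')^2 - 26 y.
∂L/∂y = -26.
∂L/∂y' = y'.
The Euler-Lagrange equation d/dx(∂L/∂y') − ∂L/∂y = 0 becomes:
    y'' + 26 = 0
General solution: y(x) = -13 x^2 + A x + B, where A and B are arbitrary constants fixed by the endpoint conditions.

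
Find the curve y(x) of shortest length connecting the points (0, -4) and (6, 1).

Arc-length functional: J[y] = ∫ sqrt(1 + (y')^2) dx.
Lagrangian L = sqrt(1 + (y')^2) has no explicit y dependence, so ∂L/∂y = 0 and the Euler-Lagrange equation gives
    d/dx( y' / sqrt(1 + (y')^2) ) = 0  ⇒  y' / sqrt(1 + (y')^2) = const.
Hence y' is constant, so y(x) is affine.
Fitting the endpoints (0, -4) and (6, 1):
    slope m = (1 − (-4)) / (6 − 0) = 5/6,
    intercept c = (-4) − m·0 = -4.
Extremal: y(x) = (5/6) x - 4.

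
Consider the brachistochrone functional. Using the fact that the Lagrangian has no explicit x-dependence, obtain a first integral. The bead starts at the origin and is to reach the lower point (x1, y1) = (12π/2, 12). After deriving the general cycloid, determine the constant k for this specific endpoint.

The Lagrangian L = sqrt((1 + y'^2) / y) has no explicit x dependence, so the Beltrami identity applies:
    L − y' ∂L/∂y' = C.
Compute ∂L/∂y' = y' / sqrt(y (1 + y'^2)).
Substitute:
    sqrt((1 + y'^2)/y) − y'·y' / sqrt(y (1 + y'^2))
    = (1 + y'^2) / sqrt(y (1 + y'^2)) − y'^2 / sqrt(y (1 + y'^2))
    = 1 / sqrt(y (1 + y'^2)) = C.
Squaring and rearranging gives the first integral
    y (1 + y'^2) = 1/C^2 =: k   (constant).
Solving this first-order ODE by the substitution
    y = (k/2)(1 − cos θ)
yields the cycloid parameterisation
    x(θ) = (k/2)(θ − sin θ),   y(θ) = (k/2)(1 − cos θ).
The constant k is fixed by the endpoint condition.
Now fit the given lower endpoint (x1, y1) = (12π/2, 12). At the bottom of the first arch (θ = π), the parametric equations give
    y(π) = (k/2)(1 − cos π) = k,
    x(π) = (k/2)(π − sin π) = kπ/2.
Matching y(π) = 12 gives k = 12, consistent with x(π) = 12π/2. Therefore the specific cycloid is
    x(θ) = (12/2)(θ − sin θ),   y(θ) = (12/2)(1 − cos θ).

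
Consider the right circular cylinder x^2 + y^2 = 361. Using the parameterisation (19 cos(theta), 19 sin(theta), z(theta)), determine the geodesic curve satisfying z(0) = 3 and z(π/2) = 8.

Parameterise the cylinder of radius R = 19 as
    r(θ) = (19 cos θ, 19 sin θ, z(θ)).
The arc-length element is
    ds = sqrt(361 + (dz/dθ)^2) dθ,
so the Lagrangian is L = sqrt(361 + z'^2).
L depends on z' only, not on z or θ, so ∂L/∂z = 0 and
    ∂L/∂z' = z' / sqrt(361 + z'^2).
The Euler-Lagrange equation gives
    d/dθ( z' / sqrt(361 + z'^2) ) = 0,
so z' is constant. Integrating once:
    z(θ) = a θ + b,
a helix on the cylinder (a straight line when the cylinder is unrolled). The constants a, b are determined by the endpoint conditions.
With endpoint conditions z(0) = 3 and z(π/2) = 8: from z(0) = b we get b = 3, and a·π/2 + 3 = 8 gives a = 10/π, so
    z(θ) = (10/π) θ + 3.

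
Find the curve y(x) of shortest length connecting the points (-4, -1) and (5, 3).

Arc-length functional: J[y] = ∫ sqrt(1 + (y')^2) dx.
Lagrangian L = sqrt(1 + (y')^2) has no explicit y dependence, so ∂L/∂y = 0 and the Euler-Lagrange equation gives
    d/dx( y' / sqrt(1 + (y')^2) ) = 0  ⇒  y' / sqrt(1 + (y')^2) = const.
Hence y' is constant, so y(x) is affine.
Fitting the endpoints (-4, -1) and (5, 3):
    slope m = (3 − (-1)) / (5 − (-4)) = 4/9,
    intercept c = (-1) − m·(-4) = 7/9.
Extremal: y(x) = (4/9) x + 7/9.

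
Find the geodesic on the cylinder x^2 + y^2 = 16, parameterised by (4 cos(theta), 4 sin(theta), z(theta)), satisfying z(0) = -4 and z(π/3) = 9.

Parameterise the cylinder of radius R = 4 as
    r(θ) = (4 cos θ, 4 sin θ, z(θ)).
The arc-length element is
    ds = sqrt(16 + (dz/dθ)^2) dθ,
so the Lagrangian is L = sqrt(16 + z'^2).
L depends on z' only, not on z or θ, so ∂L/∂z = 0 and
    ∂L/∂z' = z' / sqrt(16 + z'^2).
The Euler-Lagrange equation gives
    d/dθ( z' / sqrt(16 + z'^2) ) = 0,
so z' is constant. Integrating once:
    z(θ) = a θ + b,
a helix on the cylinder (a straight line when the cylinder is unrolled). The constants a, b are determined by the endpoint conditions.
With endpoint conditions z(0) = -4 and z(π/3) = 9: from z(0) = b we get b = -4, and a·π/3 + -4 = 9 gives a = 39/π, so
    z(θ) = (39/π) θ − 4.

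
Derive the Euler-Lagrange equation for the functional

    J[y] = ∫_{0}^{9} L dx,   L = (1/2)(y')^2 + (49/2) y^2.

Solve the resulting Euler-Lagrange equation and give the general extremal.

The Lagrangian is L = (1/2)(y')^2 + (49/2) y^2.
∂L/∂y = 49y.
∂L/∂y' = y'.
The Euler-Lagrange equation d/dx(∂L/∂y') − ∂L/∂y = 0 becomes:
    y'' - 49 y = 0
General solution: y(x) = A e^(7x) + B e^(-7x), where A and B are arbitrary constants fixed by the endpoint conditions.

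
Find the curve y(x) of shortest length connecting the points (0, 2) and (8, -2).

Arc-length functional: J[y] = ∫ sqrt(1 + (y')^2) dx.
Lagrangian L = sqrt(1 + (y')^2) has no explicit y dependence, so ∂L/∂y = 0 and the Euler-Lagrange equation gives
    d/dx( y' / sqrt(1 + (y')^2) ) = 0  ⇒  y' / sqrt(1 + (y')^2) = const.
Hence y' is constant, so y(x) is affine.
Fitting the endpoints (0, 2) and (8, -2):
    slope m = ((-2) − 2) / (8 − 0) = -1/2,
    intercept c = 2 − m·0 = 2.
Extremal: y(x) = (-1/2) x + 2.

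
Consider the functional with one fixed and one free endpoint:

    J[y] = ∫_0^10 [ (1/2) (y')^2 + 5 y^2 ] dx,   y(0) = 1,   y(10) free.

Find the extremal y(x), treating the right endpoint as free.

The Lagrangian L = (1/2) (y')^2 + 5 y^2 gives
    ∂L/∂y = 10 y,   ∂L/∂y' = y'.
Euler-Lagrange: y'' − 10 y = 0.
With k = sqrt(10), the general solution is
    y(x) = A cosh(sqrt(10) x) + B sinh(sqrt(10) x).
Fixed left endpoint y(0) = 1 ⇒ A = 1.
The right endpoint x = 10 is free, so the natural (transversality) condition is ∂L/∂y' |_{x=10} = 0, i.e. y'(10) = 0.
Compute y'(x) = A k sinh(k x) + B k cosh(k x), so
    y'(10) = A k sinh(k·10) + B k cosh(k·10) = 0
    ⇒ B = −A tanh(k·10) = − tanh(sqrt(10)·10).
Therefore the extremal is
    y(x) = cosh(sqrt(10) x) − tanh(sqrt(10)·10) sinh(sqrt(10) x).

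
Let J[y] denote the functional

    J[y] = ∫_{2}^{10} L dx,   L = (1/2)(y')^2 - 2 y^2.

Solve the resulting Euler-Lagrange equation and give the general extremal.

The Lagrangian is L = (1/2)(y')^2 - 2 y^2.
∂L/∂y = -4y.
∂L/∂y' = y'.
The Euler-Lagrange equation d/dx(∂L/∂y') − ∂L/∂y = 0 becomes:
    y'' + 4 y = 0
General solution: y(x) = A sin(2x) + B cos(2x), where A and B are arbitrary constants fixed by the endpoint conditions.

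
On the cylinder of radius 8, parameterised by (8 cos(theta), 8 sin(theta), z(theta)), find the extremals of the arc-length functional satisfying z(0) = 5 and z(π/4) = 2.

Parameterise the cylinder of radius R = 8 as
    r(θ) = (8 cos θ, 8 sin θ, z(θ)).
The arc-length element is
    ds = sqrt(64 + (dz/dθ)^2) dθ,
so the Lagrangian is L = sqrt(64 + z'^2).
L depends on z' only, not on z or θ, so ∂L/∂z = 0 and
    ∂L/∂z' = z' / sqrt(64 + z'^2).
The Euler-Lagrange equation gives
    d/dθ( z' / sqrt(64 + z'^2) ) = 0,
so z' is constant. Integrating once:
    z(θ) = a θ + b,
a helix on the cylinder (a straight line when the cylinder is unrolled). The constants a, b are determined by the endpoint conditions.
With endpoint conditions z(0) = 5 and z(π/4) = 2: from z(0) = b we get b = 5, and a·π/4 + 5 = 2 gives a = -12/π, so
    z(θ) = (-12/π) θ + 5.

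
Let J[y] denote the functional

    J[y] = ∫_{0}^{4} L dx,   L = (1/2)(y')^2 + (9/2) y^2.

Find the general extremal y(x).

The Lagrangian is L = (1/2)(y')^2 + (9/2) y^2.
∂L/∂y = 9y.
∂L/∂y' = y'.
The Euler-Lagrange equation d/dx(∂L/∂y') − ∂L/∂y = 0 becomes:
    y'' - 9 y = 0
General solution: y(x) = A e^(3x) + B e^(-3x), where A and B are arbitrary constants fixed by the endpoint conditions.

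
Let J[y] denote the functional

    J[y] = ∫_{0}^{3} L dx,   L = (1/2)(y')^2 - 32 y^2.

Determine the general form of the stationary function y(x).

The Lagrangian is L = (1/2)(y')^2 - 32 y^2.
∂L/∂y = -64y.
∂L/∂y' = y'.
The Euler-Lagrange equation d/dx(∂L/∂y') − ∂L/∂y = 0 becomes:
    y'' + 64 y = 0
General solution: y(x) = A sin(8x) + B cos(8x), where A and B are arbitrary constants fixed by the endpoint conditions.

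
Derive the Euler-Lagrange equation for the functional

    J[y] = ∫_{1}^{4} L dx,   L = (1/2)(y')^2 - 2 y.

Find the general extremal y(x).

The Lagrangian is L = (1/2)(y')^2 - 2 y.
∂L/∂y = -2.
∂L/∂y' = y'.
The Euler-Lagrange equation d/dx(∂L/∂y') − ∂L/∂y = 0 becomes:
    y'' + 2 = 0
General solution: y(x) = -x^2 + A x + B, where A and B are arbitrary constants fixed by the endpoint conditions.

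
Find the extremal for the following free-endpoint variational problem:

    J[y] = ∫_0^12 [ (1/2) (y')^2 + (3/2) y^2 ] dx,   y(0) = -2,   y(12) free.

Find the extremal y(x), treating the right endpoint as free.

The Lagrangian L = (1/2) (y')^2 + (3/2) y^2 gives
    ∂L/∂y = 3 y,   ∂L/∂y' = y'.
Euler-Lagrange: y'' − 3 y = 0.
With k = sqrt(3), the general solution is
    y(x) = A cosh(sqrt(3) x) + B sinh(sqrt(3) x).
Fixed left endpoint y(0) = -2 ⇒ A = -2.
The right endpoint x = 12 is free, so the natural (transversality) condition is ∂L/∂y' |_{x=12} = 0, i.e. y'(12) = 0.
Compute y'(x) = A k sinh(k x) + B k cosh(k x), so
    y'(12) = A k sinh(k·12) + B k cosh(k·12) = 0
    ⇒ B = −A tanh(k·12) = 2 tanh(sqrt(3)·12).
Therefore the extremal is
    y(x) = −2 cosh(sqrt(3) x) + 2 tanh(sqrt(3)·12) sinh(sqrt(3) x).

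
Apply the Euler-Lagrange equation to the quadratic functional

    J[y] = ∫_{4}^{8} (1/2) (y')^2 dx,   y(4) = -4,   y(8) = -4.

The Lagrangian is L = (1/2) (y')^2.
Compute ∂L/∂y = 0, ∂L/∂y' = y'.
The Euler-Lagrange equation d/dx(∂L/∂y') − ∂L/∂y = 0 reduces to
    y'' = 0.
Its general solution is
    y(x) = A x + B,
with A, B fixed by the endpoint conditions.
Applying the endpoint conditions y(4) = -4 and y(8) = -4: solve A·4 + B = -4 and A·8 + B = -4. Subtracting gives A(8 − 4) = -4 − -4, so A = 0, and B = -4 − A·4 = -4. Therefore
    y(x) = -4.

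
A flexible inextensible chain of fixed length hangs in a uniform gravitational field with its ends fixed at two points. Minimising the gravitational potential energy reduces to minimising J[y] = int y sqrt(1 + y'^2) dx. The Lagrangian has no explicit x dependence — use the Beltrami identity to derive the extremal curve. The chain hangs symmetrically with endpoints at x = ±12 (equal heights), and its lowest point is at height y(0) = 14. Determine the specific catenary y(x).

The Lagrangian L(y, y') = y sqrt(1 + y'^2) has no explicit x dependence, so the Beltrami identity applies:
    L − y' ∂L/∂y' = C.
Compute ∂L/∂y' = y · y' / sqrt(1 + y'^2). Then
    L − y' ∂L/∂y'
    = y sqrt(1 + y'^2) − y · y'^2 / sqrt(1 + y'^2)
    = y (1 + y'^2 − y'^2) / sqrt(1 + y'^2)
    = y / sqrt(1 + y'^2) = C.
Squaring gives y^2 = C^2 (1 + y'^2), i.e.
    y'^2 = y^2 / C^2 − 1.
Separating variables,
    dy / sqrt(y^2 − C^2) = dx / C,
and integrating gives arccosh(y / C) = (x − a)/C, so
    y(x) = C cosh((x − a)/C),
the catenary. The constants C and a are fixed by the two endpoint conditions (and, for the hanging-chain problem, the length constraint selects C).
Now fit the given data. The endpoints x = ±12 are symmetric at equal height, so the catenary is even about its minimum: a = 0 and y(x) = C cosh(x/C). The lowest point is y(0) = C cosh(0) = C, and we are told y(0) = 14, so C = 14. Therefore
    y(x) = 14 cosh(x/14),
and at the endpoints
    y(±12) = 14 cosh(12/14).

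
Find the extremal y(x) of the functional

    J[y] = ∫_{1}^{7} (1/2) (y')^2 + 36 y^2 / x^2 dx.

The Lagrangian is L = (1/2) (y')^2 + 36 y^2 / x^2.
Compute ∂L/∂y = 72y/x^2, ∂L/∂y' = y'.
The Euler-Lagrange equation d/dx(∂L/∂y') − ∂L/∂y = 0 reduces to
    y'' − 72/x^2 · y = 0  (x > 0).
Its general solution is
    y(x) = A x^9 + B x^(-8),
with A, B fixed by the endpoint conditions.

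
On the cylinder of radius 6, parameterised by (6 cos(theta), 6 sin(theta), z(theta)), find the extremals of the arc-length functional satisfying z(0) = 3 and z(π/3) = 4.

Parameterise the cylinder of radius R = 6 as
    r(θ) = (6 cos θ, 6 sin θ, z(θ)).
The arc-length element is
    ds = sqrt(36 + (dz/dθ)^2) dθ,
so the Lagrangian is L = sqrt(36 + z'^2).
L depends on z' only, not on z or θ, so ∂L/∂z = 0 and
    ∂L/∂z' = z' / sqrt(36 + z'^2).
The Euler-Lagrange equation gives
    d/dθ( z' / sqrt(36 + z'^2) ) = 0,
so z' is constant. Integrating once:
    z(θ) = a θ + b,
a helix on the cylinder (a straight line when the cylinder is unrolled). The constants a, b are determined by the endpoint conditions.
With endpoint conditions z(0) = 3 and z(π/3) = 4: from z(0) = b we get b = 3, and a·π/3 + 3 = 4 gives a = 3/π, so
    z(θ) = (3/π) θ + 3.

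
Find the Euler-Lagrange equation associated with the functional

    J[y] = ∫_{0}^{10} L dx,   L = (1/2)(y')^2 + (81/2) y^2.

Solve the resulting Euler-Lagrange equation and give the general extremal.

The Lagrangian is L = (1/2)(y')^2 + (81/2) y^2.
∂L/∂y = 81y.
∂L/∂y' = y'.
The Euler-Lagrange equation d/dx(∂L/∂y') − ∂L/∂y = 0 becomes:
    y'' - 81 y = 0
General solution: y(x) = A e^(9x) + B e^(-9x), where A and B are arbitrary constants fixed by the endpoint conditions.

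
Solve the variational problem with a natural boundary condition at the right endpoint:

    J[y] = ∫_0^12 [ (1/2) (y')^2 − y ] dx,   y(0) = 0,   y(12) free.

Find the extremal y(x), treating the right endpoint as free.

The Lagrangian L = (1/2) (y')^2 − y gives
    ∂L/∂y = −1,   ∂L/∂y' = y'.
Euler-Lagrange: d/dx(y') − (−1) = 0, i.e. y'' + 1 = 0, so
    y(x) = −(1/2) x^2 + C1 x + C2.
Fixed left endpoint y(0) = 0 ⇒ C2 = 0.
The right endpoint x = 12 is free, so the natural (transversality) condition is ∂L/∂y' |_{x=12} = 0, i.e. y'(12) = 0.
Compute y'(x) = −1 x + C1, so y'(12) = −12 + C1 = 0 ⇒ C1 = 12.
Therefore the extremal is
    y(x) = −x^2/2 + 12 x.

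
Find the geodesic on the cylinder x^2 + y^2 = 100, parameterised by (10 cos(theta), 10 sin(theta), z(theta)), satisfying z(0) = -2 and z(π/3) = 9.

Parameterise the cylinder of radius R = 10 as
    r(θ) = (10 cos θ, 10 sin θ, z(θ)).
The arc-length element is
    ds = sqrt(100 + (dz/dθ)^2) dθ,
so the Lagrangian is L = sqrt(100 + z'^2).
L depends on z' only, not on z or θ, so ∂L/∂z = 0 and
    ∂L/∂z' = z' / sqrt(100 + z'^2).
The Euler-Lagrange equation gives
    d/dθ( z' / sqrt(100 + z'^2) ) = 0,
so z' is constant. Integrating once:
    z(θ) = a θ + b,
a helix on the cylinder (a straight line when the cylinder is unrolled). The constants a, b are determined by the endpoint conditions.
With endpoint conditions z(0) = -2 and z(π/3) = 9: from z(0) = b we get b = -2, and a·π/3 + -2 = 9 gives a = 33/π, so
    z(θ) = (33/π) θ − 2.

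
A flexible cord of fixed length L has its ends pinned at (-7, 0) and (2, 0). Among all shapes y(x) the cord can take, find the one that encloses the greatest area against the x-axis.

Set up the augmented Lagrangian using a multiplier λ for the length constraint:
    F(y, y') = y − λ sqrt(1 + y'^2).
F has no explicit x dependence, so the Beltrami identity yields a first integral
    F − y' ∂F/∂y' = C.
Compute ∂F/∂y' = −λ y' / sqrt(1 + y'^2). Then
    y − λ sqrt(1 + y'^2) + λ y'^2 / sqrt(1 + y'^2) = C
    ⇒  y − λ / sqrt(1 + y'^2) = C.
Solving for y' and integrating gives
    (x − a)^2 + (y − b)^2 = λ^2,
a circular arc of radius λ. The constants a, b are determined by the endpoint conditions y(-7) = y(2) = 0, and λ is fixed implicitly by the length constraint
    ∫_{-7}^{2} sqrt(1 + y'^2) dx = L.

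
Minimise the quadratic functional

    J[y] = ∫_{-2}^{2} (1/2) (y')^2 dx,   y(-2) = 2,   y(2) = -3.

The Lagrangian is L = (1/2) (y')^2.
Compute ∂L/∂y = 0, ∂L/∂y' = y'.
The Euler-Lagrange equation d/dx(∂L/∂y') − ∂L/∂y = 0 reduces to
    y'' = 0.
Its general solution is
    y(x) = A x + B,
with A, B fixed by the endpoint conditions.
Applying the endpoint conditions y(-2) = 2 and y(2) = -3: solve A·-2 + B = 2 and A·2 + B = -3. Subtracting gives A(2 − -2) = -3 − 2, so A = -5/4, and B = 2 − A·-2 = -1/2. Therefore
    y(x) = (-5/4) x - 1/2.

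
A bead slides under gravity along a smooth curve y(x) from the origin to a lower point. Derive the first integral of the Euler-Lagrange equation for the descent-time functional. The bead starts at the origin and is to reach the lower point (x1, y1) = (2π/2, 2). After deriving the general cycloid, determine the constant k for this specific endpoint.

The Lagrangian L = sqrt((1 + y'^2) / y) has no explicit x dependence, so the Beltrami identity applies:
    L − y' ∂L/∂y' = C.
Compute ∂L/∂y' = y' / sqrt(y (1 + y'^2)).
Substitute:
    sqrt((1 + y'^2)/y) − y'·y' / sqrt(y (1 + y'^2))
    = (1 + y'^2) / sqrt(y (1 + y'^2)) − y'^2 / sqrt(y (1 + y'^2))
    = 1 / sqrt(y (1 + y'^2)) = C.
Squaring and rearranging gives the first integral
    y (1 + y'^2) = 1/C^2 =: k   (constant).
Solving this first-order ODE by the substitution
    y = (k/2)(1 − cos θ)
yields the cycloid parameterisation
    x(θ) = (k/2)(θ − sin θ),   y(θ) = (k/2)(1 − cos θ).
The constant k is fixed by the endpoint condition.
Now fit the given lower endpoint (x1, y1) = (2π/2, 2). At the bottom of the first arch (θ = π), the parametric equations give
    y(π) = (k/2)(1 − cos π) = k,
    x(π) = (k/2)(π − sin π) = kπ/2.
Matching y(π) = 2 gives k = 2, consistent with x(π) = 2π/2. Therefore the specific cycloid is
    x(θ) = (2/2)(θ − sin θ),   y(θ) = (2/2)(1 − cos θ).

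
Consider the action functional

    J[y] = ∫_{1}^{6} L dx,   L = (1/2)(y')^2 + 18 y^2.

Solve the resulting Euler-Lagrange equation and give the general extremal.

The Lagrangian is L = (1/2)(y')^2 + 18 y^2.
∂L/∂y = 36y.
∂L/∂y' = y'.
The Euler-Lagrange equation d/dx(∂L/∂y') − ∂L/∂y = 0 becomes:
    y'' - 36 y = 0
General solution: y(x) = A e^(6x) + B e^(-6x), where A and B are arbitrary constants fixed by the endpoint conditions.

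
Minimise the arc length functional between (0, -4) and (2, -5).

Arc-length functional: J[y] = ∫ sqrt(1 + (y')^2) dx.
Lagrangian L = sqrt(1 + (y')^2) has no explicit y dependence, so ∂L/∂y = 0 and the Euler-Lagrange equation gives
    d/dx( y' / sqrt(1 + (y')^2) ) = 0  ⇒  y' / sqrt(1 + (y')^2) = const.
Hence y' is constant, so y(x) is affine.
Fitting the endpoints (0, -4) and (2, -5):
    slope m = ((-5) − (-4)) / (2 − 0) = -1/2,
    intercept c = (-4) − m·0 = -4.
Extremal: y(x) = (-1/2) x - 4.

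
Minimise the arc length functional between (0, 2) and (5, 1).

Arc-length functional: J[y] = ∫ sqrt(1 + (y')^2) dx.
Lagrangian L = sqrt(1 + (y')^2) has no explicit y dependence, so ∂L/∂y = 0 and the Euler-Lagrange equation gives
    d/dx( y' / sqrt(1 + (y')^2) ) = 0  ⇒  y' / sqrt(1 + (y')^2) = const.
Hence y' is constant, so y(x) is affine.
Fitting the endpoints (0, 2) and (5, 1):
    slope m = (1 − 2) / (5 − 0) = -1/5,
    intercept c = 2 − m·0 = 2.
Extremal: y(x) = (-1/5) x + 2.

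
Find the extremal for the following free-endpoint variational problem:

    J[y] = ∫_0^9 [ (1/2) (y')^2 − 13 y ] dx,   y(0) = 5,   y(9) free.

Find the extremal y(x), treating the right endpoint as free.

The Lagrangian L = (1/2) (y')^2 − 13 y gives
    ∂L/∂y = −13,   ∂L/∂y' = y'.
Euler-Lagrange: d/dx(y') − (−13) = 0, i.e. y'' + 13 = 0, so
    y(x) = −(13/2) x^2 + C1 x + C2.
Fixed left endpoint y(0) = 5 ⇒ C2 = 5.
The right endpoint x = 9 is free, so the natural (transversality) condition is ∂L/∂y' |_{x=9} = 0, i.e. y'(9) = 0.
Compute y'(x) = −13 x + C1, so y'(9) = −117 + C1 = 0 ⇒ C1 = 117.
Therefore the extremal is
    y(x) = −(13/2) x^2 + 117 x + 5.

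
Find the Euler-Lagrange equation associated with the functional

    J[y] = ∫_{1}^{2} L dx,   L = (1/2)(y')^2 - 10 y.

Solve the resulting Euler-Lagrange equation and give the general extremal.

The Lagrangian is L = (1/2)(y')^2 - 10 y.
∂L/∂y = -10.
∂L/∂y' = y'.
The Euler-Lagrange equation d/dx(∂L/∂y') − ∂L/∂y = 0 becomes:
    y'' + 10 = 0
General solution: y(x) = -5 x^2 + A x + B, where A and B are arbitrary constants fixed by the endpoint conditions.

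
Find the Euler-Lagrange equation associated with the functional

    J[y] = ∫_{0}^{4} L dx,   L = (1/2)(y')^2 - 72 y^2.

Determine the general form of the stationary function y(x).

The Lagrangian is L = (1/2)(y')^2 - 72 y^2.
∂L/∂y = -144y.
∂L/∂y' = y'.
The Euler-Lagrange equation d/dx(∂L/∂y') − ∂L/∂y = 0 becomes:
    y'' + 144 y = 0
General solution: y(x) = A sin(12x) + B cos(12x), where A and B are arbitrary constants fixed by the endpoint conditions.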